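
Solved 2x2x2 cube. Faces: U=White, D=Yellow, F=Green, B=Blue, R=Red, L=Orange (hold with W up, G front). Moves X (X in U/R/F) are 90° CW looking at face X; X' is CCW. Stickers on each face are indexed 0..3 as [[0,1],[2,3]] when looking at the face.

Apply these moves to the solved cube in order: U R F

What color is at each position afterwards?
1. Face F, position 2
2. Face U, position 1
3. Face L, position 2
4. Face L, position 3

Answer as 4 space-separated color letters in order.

Answer: Y R O B

Derivation:
After move 1 (U): U=WWWW F=RRGG R=BBRR B=OOBB L=GGOO
After move 2 (R): R=RBRB U=WRWG F=RYGY D=YBYO B=WOWB
After move 3 (F): F=GRYY U=WROG R=WBGB D=RRYO L=GYOB
Query 1: F[2] = Y
Query 2: U[1] = R
Query 3: L[2] = O
Query 4: L[3] = B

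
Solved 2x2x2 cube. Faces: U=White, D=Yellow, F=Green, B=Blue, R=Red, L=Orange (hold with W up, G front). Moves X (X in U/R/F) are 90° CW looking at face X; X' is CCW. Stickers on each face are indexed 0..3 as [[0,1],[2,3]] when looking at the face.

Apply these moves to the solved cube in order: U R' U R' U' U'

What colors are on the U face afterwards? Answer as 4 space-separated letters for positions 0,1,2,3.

After move 1 (U): U=WWWW F=RRGG R=BBRR B=OOBB L=GGOO
After move 2 (R'): R=BRBR U=WBWO F=RWGW D=YRYG B=YOYB
After move 3 (U): U=WWOB F=BRGW R=YOBR B=GGYB L=RWOO
After move 4 (R'): R=ORYB U=WYOG F=BWGB D=YRYW B=GGRB
After move 5 (U'): U=YGWO F=RWGB R=BWYB B=ORRB L=GGOO
After move 6 (U'): U=GOYW F=GGGB R=RWYB B=BWRB L=OROO
Query: U face = GOYW

Answer: G O Y W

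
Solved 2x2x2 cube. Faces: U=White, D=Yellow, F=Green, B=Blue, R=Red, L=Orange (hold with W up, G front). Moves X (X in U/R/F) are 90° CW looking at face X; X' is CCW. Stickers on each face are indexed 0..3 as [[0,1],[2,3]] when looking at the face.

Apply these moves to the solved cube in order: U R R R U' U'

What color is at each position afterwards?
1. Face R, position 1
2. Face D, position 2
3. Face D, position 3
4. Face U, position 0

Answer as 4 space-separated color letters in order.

After move 1 (U): U=WWWW F=RRGG R=BBRR B=OOBB L=GGOO
After move 2 (R): R=RBRB U=WRWG F=RYGY D=YBYO B=WOWB
After move 3 (R): R=RRBB U=WYWY F=RBGO D=YWYW B=GORB
After move 4 (R): R=BRBR U=WBWO F=RWGW D=YRYG B=YOYB
After move 5 (U'): U=BOWW F=GGGW R=RWBR B=BRYB L=YOOO
After move 6 (U'): U=OWBW F=YOGW R=GGBR B=RWYB L=BROO
Query 1: R[1] = G
Query 2: D[2] = Y
Query 3: D[3] = G
Query 4: U[0] = O

Answer: G Y G O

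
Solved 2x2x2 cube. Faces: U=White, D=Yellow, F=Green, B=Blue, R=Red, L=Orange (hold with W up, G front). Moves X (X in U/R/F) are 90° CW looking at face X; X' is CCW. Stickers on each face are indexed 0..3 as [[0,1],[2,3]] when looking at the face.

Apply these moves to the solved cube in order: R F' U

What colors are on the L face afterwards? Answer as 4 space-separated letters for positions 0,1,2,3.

After move 1 (R): R=RRRR U=WGWG F=GYGY D=YBYB B=WBWB
After move 2 (F'): F=YYGG U=WGRR R=BRYR D=OOYB L=OGOW
After move 3 (U): U=RWRG F=BRGG R=WBYR B=OGWB L=YYOW
Query: L face = YYOW

Answer: Y Y O W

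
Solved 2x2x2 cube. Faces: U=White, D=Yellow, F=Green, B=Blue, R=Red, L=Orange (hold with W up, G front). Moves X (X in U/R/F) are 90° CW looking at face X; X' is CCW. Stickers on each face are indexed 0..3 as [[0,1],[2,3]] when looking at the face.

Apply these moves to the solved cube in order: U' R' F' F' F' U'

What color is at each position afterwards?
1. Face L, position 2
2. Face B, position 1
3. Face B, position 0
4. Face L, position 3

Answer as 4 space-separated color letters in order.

Answer: O R W O

Derivation:
After move 1 (U'): U=WWWW F=OOGG R=GGRR B=RRBB L=BBOO
After move 2 (R'): R=GRGR U=WBWR F=OWGW D=YOYG B=YRYB
After move 3 (F'): F=WWOG U=WBGG R=ORYR D=BOYG L=BROW
After move 4 (F'): F=WGWO U=WBOY R=ORBR D=RWYG L=BGOG
After move 5 (F'): F=GOWW U=WBOB R=WRRR D=GGYG L=BYOO
After move 6 (U'): U=BBWO F=BYWW R=GORR B=WRYB L=YROO
Query 1: L[2] = O
Query 2: B[1] = R
Query 3: B[0] = W
Query 4: L[3] = O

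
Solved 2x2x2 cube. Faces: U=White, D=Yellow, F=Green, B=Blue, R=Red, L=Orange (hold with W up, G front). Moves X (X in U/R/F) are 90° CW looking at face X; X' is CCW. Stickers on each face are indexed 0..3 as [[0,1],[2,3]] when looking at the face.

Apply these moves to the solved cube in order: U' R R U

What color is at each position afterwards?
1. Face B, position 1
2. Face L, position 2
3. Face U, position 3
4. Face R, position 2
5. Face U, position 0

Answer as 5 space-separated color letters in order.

Answer: B O Y G W

Derivation:
After move 1 (U'): U=WWWW F=OOGG R=GGRR B=RRBB L=BBOO
After move 2 (R): R=RGRG U=WOWG F=OYGY D=YBYR B=WRWB
After move 3 (R): R=RRGG U=WYWY F=OBGR D=YWYW B=GROB
After move 4 (U): U=WWYY F=RRGR R=GRGG B=BBOB L=OBOO
Query 1: B[1] = B
Query 2: L[2] = O
Query 3: U[3] = Y
Query 4: R[2] = G
Query 5: U[0] = W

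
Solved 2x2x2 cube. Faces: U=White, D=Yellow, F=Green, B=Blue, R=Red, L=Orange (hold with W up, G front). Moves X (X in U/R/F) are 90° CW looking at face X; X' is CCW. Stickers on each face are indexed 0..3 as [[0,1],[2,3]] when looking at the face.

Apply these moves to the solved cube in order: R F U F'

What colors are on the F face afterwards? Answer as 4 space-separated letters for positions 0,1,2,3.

Answer: R Y W Y

Derivation:
After move 1 (R): R=RRRR U=WGWG F=GYGY D=YBYB B=WBWB
After move 2 (F): F=GGYY U=WGOO R=WRGR D=RRYB L=OYOB
After move 3 (U): U=OWOG F=WRYY R=WBGR B=OYWB L=GGOB
After move 4 (F'): F=RYWY U=OWWG R=RBRR D=GBYB L=GGOO
Query: F face = RYWY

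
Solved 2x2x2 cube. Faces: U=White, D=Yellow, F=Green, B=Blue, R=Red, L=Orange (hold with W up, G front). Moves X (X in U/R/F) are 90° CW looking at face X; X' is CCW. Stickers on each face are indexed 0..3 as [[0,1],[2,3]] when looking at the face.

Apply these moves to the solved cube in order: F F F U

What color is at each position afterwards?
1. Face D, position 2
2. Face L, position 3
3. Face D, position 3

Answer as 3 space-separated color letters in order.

After move 1 (F): F=GGGG U=WWOO R=WRWR D=RRYY L=OYOY
After move 2 (F): F=GGGG U=WWYY R=OROR D=WWYY L=OROR
After move 3 (F): F=GGGG U=WWRR R=YRYR D=OOYY L=OWOW
After move 4 (U): U=RWRW F=YRGG R=BBYR B=OWBB L=GGOW
Query 1: D[2] = Y
Query 2: L[3] = W
Query 3: D[3] = Y

Answer: Y W Y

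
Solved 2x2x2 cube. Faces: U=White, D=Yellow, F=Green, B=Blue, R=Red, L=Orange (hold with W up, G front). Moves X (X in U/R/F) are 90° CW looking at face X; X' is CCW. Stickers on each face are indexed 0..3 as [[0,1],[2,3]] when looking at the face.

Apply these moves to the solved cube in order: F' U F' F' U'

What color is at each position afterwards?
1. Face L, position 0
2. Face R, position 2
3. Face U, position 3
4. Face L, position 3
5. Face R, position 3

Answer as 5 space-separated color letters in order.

After move 1 (F'): F=GGGG U=WWRR R=YRYR D=OOYY L=OWOW
After move 2 (U): U=RWRW F=YRGG R=BBYR B=OWBB L=GGOW
After move 3 (F'): F=RGYG U=RWBY R=OBOR D=GWYY L=GWOR
After move 4 (F'): F=GGRY U=RWOO R=WBGR D=WRYY L=GYOB
After move 5 (U'): U=WORO F=GYRY R=GGGR B=WBBB L=OWOB
Query 1: L[0] = O
Query 2: R[2] = G
Query 3: U[3] = O
Query 4: L[3] = B
Query 5: R[3] = R

Answer: O G O B R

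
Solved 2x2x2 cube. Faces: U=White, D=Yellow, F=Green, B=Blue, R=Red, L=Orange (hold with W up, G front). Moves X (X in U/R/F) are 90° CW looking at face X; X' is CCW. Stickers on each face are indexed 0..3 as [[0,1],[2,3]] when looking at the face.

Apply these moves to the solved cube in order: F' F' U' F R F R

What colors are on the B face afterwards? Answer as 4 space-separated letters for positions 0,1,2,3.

Answer: W R O B

Derivation:
After move 1 (F'): F=GGGG U=WWRR R=YRYR D=OOYY L=OWOW
After move 2 (F'): F=GGGG U=WWYY R=OROR D=WWYY L=OROR
After move 3 (U'): U=WYWY F=ORGG R=GGOR B=ORBB L=BBOR
After move 4 (F): F=GOGR U=WYRB R=WGYR D=OGYY L=BWOW
After move 5 (R): R=YWRG U=WORR F=GGGY D=OBYO B=BRYB
After move 6 (F): F=GGYG U=WOWW R=RWRG D=RYYO L=BOOB
After move 7 (R): R=RRGW U=WGWG F=GYYO D=RYYB B=WROB
Query: B face = WROB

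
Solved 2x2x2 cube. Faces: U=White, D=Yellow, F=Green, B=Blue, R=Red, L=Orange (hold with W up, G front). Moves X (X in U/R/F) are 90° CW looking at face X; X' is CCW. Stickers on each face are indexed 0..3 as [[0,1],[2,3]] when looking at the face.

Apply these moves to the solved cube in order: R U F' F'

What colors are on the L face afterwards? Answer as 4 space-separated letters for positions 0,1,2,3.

Answer: G R O W

Derivation:
After move 1 (R): R=RRRR U=WGWG F=GYGY D=YBYB B=WBWB
After move 2 (U): U=WWGG F=RRGY R=WBRR B=OOWB L=GYOO
After move 3 (F'): F=RYRG U=WWWR R=BBYR D=YOYB L=GGOG
After move 4 (F'): F=YGRR U=WWBY R=OBYR D=GGYB L=GROW
Query: L face = GROW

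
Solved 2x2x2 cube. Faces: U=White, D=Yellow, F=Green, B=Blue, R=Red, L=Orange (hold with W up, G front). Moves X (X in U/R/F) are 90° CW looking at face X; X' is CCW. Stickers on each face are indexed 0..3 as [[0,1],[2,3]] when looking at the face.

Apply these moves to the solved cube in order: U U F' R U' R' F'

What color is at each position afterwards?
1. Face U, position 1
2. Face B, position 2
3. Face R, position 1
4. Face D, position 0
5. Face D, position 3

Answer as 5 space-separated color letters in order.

After move 1 (U): U=WWWW F=RRGG R=BBRR B=OOBB L=GGOO
After move 2 (U): U=WWWW F=BBGG R=OORR B=GGBB L=RROO
After move 3 (F'): F=BGBG U=WWOR R=YOYR D=ROYY L=RWOW
After move 4 (R): R=YYRO U=WGOG F=BOBY D=RBYG B=RGWB
After move 5 (U'): U=GGWO F=RWBY R=BORO B=YYWB L=RGOW
After move 6 (R'): R=OOBR U=GWWY F=RGBO D=RWYY B=GYBB
After move 7 (F'): F=GORB U=GWOB R=WORR D=GWYY L=RYOW
Query 1: U[1] = W
Query 2: B[2] = B
Query 3: R[1] = O
Query 4: D[0] = G
Query 5: D[3] = Y

Answer: W B O G Y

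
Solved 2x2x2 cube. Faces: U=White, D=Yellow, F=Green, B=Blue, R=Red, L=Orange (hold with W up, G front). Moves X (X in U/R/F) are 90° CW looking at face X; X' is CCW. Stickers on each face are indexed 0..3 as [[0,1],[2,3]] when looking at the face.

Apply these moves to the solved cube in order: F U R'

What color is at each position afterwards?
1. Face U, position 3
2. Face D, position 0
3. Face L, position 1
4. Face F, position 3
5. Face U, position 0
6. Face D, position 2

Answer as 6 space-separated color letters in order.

After move 1 (F): F=GGGG U=WWOO R=WRWR D=RRYY L=OYOY
After move 2 (U): U=OWOW F=WRGG R=BBWR B=OYBB L=GGOY
After move 3 (R'): R=BRBW U=OBOO F=WWGW D=RRYG B=YYRB
Query 1: U[3] = O
Query 2: D[0] = R
Query 3: L[1] = G
Query 4: F[3] = W
Query 5: U[0] = O
Query 6: D[2] = Y

Answer: O R G W O Y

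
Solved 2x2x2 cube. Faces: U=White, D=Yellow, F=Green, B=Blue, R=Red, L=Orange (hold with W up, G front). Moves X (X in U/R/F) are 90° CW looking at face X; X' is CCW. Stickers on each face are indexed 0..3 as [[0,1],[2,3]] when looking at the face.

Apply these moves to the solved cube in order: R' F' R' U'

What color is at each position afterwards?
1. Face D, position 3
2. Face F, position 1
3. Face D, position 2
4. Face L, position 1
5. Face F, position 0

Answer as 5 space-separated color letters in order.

Answer: G B Y B O

Derivation:
After move 1 (R'): R=RRRR U=WBWB F=GWGW D=YGYG B=YBYB
After move 2 (F'): F=WWGG U=WBRR R=GRYR D=OOYG L=OBOW
After move 3 (R'): R=RRGY U=WYRY F=WBGR D=OWYG B=GBOB
After move 4 (U'): U=YYWR F=OBGR R=WBGY B=RROB L=GBOW
Query 1: D[3] = G
Query 2: F[1] = B
Query 3: D[2] = Y
Query 4: L[1] = B
Query 5: F[0] = O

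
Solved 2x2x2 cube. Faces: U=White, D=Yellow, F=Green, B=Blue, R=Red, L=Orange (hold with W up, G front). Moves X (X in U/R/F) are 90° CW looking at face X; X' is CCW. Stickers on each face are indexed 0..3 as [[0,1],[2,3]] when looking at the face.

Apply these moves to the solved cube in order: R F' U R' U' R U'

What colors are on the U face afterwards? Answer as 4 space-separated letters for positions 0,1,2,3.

After move 1 (R): R=RRRR U=WGWG F=GYGY D=YBYB B=WBWB
After move 2 (F'): F=YYGG U=WGRR R=BRYR D=OOYB L=OGOW
After move 3 (U): U=RWRG F=BRGG R=WBYR B=OGWB L=YYOW
After move 4 (R'): R=BRWY U=RWRO F=BWGG D=ORYG B=BGOB
After move 5 (U'): U=WORR F=YYGG R=BWWY B=BROB L=BGOW
After move 6 (R): R=WBYW U=WYRG F=YRGG D=OOYB B=RROB
After move 7 (U'): U=YGWR F=BGGG R=YRYW B=WBOB L=RROW
Query: U face = YGWR

Answer: Y G W R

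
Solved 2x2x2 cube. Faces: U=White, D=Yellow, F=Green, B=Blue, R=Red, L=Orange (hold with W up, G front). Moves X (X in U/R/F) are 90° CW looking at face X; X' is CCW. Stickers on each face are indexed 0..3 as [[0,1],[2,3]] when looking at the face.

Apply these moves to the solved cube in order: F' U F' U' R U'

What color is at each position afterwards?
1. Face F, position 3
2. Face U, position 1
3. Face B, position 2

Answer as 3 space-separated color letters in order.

After move 1 (F'): F=GGGG U=WWRR R=YRYR D=OOYY L=OWOW
After move 2 (U): U=RWRW F=YRGG R=BBYR B=OWBB L=GGOW
After move 3 (F'): F=RGYG U=RWBY R=OBOR D=GWYY L=GWOR
After move 4 (U'): U=WYRB F=GWYG R=RGOR B=OBBB L=OWOR
After move 5 (R): R=ORRG U=WWRG F=GWYY D=GBYO B=BBYB
After move 6 (U'): U=WGWR F=OWYY R=GWRG B=ORYB L=BBOR
Query 1: F[3] = Y
Query 2: U[1] = G
Query 3: B[2] = Y

Answer: Y G Y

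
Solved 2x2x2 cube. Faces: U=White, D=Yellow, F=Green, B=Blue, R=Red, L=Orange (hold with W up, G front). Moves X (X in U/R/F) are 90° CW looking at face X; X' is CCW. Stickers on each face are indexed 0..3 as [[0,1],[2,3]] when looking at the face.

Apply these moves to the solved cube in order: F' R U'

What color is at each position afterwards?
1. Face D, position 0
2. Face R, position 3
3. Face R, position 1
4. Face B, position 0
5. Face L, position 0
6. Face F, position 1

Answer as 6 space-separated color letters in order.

After move 1 (F'): F=GGGG U=WWRR R=YRYR D=OOYY L=OWOW
After move 2 (R): R=YYRR U=WGRG F=GOGY D=OBYB B=RBWB
After move 3 (U'): U=GGWR F=OWGY R=GORR B=YYWB L=RBOW
Query 1: D[0] = O
Query 2: R[3] = R
Query 3: R[1] = O
Query 4: B[0] = Y
Query 5: L[0] = R
Query 6: F[1] = W

Answer: O R O Y R W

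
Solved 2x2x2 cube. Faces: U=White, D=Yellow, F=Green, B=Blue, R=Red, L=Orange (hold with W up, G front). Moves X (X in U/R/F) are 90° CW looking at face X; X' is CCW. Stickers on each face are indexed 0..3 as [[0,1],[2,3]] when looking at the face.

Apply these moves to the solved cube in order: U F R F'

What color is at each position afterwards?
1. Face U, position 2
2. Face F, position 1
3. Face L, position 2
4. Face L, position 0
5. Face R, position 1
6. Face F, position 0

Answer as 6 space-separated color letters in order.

Answer: W Y O G W B

Derivation:
After move 1 (U): U=WWWW F=RRGG R=BBRR B=OOBB L=GGOO
After move 2 (F): F=GRGR U=WWOG R=WBWR D=RBYY L=GYOY
After move 3 (R): R=WWRB U=WROR F=GBGY D=RBYO B=GOWB
After move 4 (F'): F=BYGG U=WRWR R=BWRB D=YYYO L=GROO
Query 1: U[2] = W
Query 2: F[1] = Y
Query 3: L[2] = O
Query 4: L[0] = G
Query 5: R[1] = W
Query 6: F[0] = B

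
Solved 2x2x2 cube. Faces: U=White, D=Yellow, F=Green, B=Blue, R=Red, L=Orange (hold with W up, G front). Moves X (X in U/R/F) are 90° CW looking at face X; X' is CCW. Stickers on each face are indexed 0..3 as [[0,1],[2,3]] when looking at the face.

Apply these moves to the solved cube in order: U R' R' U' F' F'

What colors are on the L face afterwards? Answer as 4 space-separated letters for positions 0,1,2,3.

After move 1 (U): U=WWWW F=RRGG R=BBRR B=OOBB L=GGOO
After move 2 (R'): R=BRBR U=WBWO F=RWGW D=YRYG B=YOYB
After move 3 (R'): R=RRBB U=WYWY F=RBGO D=YWYW B=GORB
After move 4 (U'): U=YYWW F=GGGO R=RBBB B=RRRB L=GOOO
After move 5 (F'): F=GOGG U=YYRB R=WBYB D=OOYW L=GWOW
After move 6 (F'): F=OGGG U=YYWY R=OBOB D=WWYW L=GBOR
Query: L face = GBOR

Answer: G B O R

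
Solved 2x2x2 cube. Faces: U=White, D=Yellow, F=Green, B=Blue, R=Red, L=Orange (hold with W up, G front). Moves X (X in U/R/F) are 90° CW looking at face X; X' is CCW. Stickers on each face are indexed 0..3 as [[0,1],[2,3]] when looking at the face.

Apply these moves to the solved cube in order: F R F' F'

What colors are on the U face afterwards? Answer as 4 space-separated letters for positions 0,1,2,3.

After move 1 (F): F=GGGG U=WWOO R=WRWR D=RRYY L=OYOY
After move 2 (R): R=WWRR U=WGOG F=GRGY D=RBYB B=OBWB
After move 3 (F'): F=RYGG U=WGWR R=BWRR D=YYYB L=OGOO
After move 4 (F'): F=YGRG U=WGBR R=YWYR D=GOYB L=OROW
Query: U face = WGBR

Answer: W G B R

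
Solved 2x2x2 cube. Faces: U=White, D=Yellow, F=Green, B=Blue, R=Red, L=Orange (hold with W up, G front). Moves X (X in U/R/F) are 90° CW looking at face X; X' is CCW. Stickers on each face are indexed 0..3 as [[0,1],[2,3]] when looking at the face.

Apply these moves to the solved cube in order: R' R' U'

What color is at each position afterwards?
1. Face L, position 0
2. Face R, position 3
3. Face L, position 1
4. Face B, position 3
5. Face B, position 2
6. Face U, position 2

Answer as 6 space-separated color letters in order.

Answer: G R B B G W

Derivation:
After move 1 (R'): R=RRRR U=WBWB F=GWGW D=YGYG B=YBYB
After move 2 (R'): R=RRRR U=WYWY F=GBGB D=YWYW B=GBGB
After move 3 (U'): U=YYWW F=OOGB R=GBRR B=RRGB L=GBOO
Query 1: L[0] = G
Query 2: R[3] = R
Query 3: L[1] = B
Query 4: B[3] = B
Query 5: B[2] = G
Query 6: U[2] = W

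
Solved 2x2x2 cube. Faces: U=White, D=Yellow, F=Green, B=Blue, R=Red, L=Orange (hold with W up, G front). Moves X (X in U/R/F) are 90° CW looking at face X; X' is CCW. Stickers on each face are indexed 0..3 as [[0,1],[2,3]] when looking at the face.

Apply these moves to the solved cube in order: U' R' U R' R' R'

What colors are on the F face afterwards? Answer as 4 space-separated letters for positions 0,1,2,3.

After move 1 (U'): U=WWWW F=OOGG R=GGRR B=RRBB L=BBOO
After move 2 (R'): R=GRGR U=WBWR F=OWGW D=YOYG B=YRYB
After move 3 (U): U=WWRB F=GRGW R=YRGR B=BBYB L=OWOO
After move 4 (R'): R=RRYG U=WYRB F=GWGB D=YRYW B=GBOB
After move 5 (R'): R=RGRY U=WORG F=GYGB D=YWYB B=WBRB
After move 6 (R'): R=GYRR U=WRRW F=GOGG D=YYYB B=BBWB
Query: F face = GOGG

Answer: G O G G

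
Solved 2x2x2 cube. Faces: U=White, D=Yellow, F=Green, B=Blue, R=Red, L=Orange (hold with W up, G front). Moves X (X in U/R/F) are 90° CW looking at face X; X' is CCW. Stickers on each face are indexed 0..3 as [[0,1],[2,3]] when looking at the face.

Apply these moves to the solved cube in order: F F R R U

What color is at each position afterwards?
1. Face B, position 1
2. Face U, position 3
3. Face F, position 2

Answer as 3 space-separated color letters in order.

After move 1 (F): F=GGGG U=WWOO R=WRWR D=RRYY L=OYOY
After move 2 (F): F=GGGG U=WWYY R=OROR D=WWYY L=OROR
After move 3 (R): R=OORR U=WGYG F=GWGY D=WBYB B=YBWB
After move 4 (R): R=RORO U=WWYY F=GBGB D=WWYY B=GBGB
After move 5 (U): U=YWYW F=ROGB R=GBRO B=ORGB L=GBOR
Query 1: B[1] = R
Query 2: U[3] = W
Query 3: F[2] = G

Answer: R W G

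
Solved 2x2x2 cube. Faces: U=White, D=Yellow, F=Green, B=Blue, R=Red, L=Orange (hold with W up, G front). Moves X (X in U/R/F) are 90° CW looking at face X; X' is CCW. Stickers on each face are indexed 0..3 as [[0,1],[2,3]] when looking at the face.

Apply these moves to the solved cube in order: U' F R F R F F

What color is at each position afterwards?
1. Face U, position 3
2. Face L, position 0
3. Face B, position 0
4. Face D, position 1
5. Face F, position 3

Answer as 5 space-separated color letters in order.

After move 1 (U'): U=WWWW F=OOGG R=GGRR B=RRBB L=BBOO
After move 2 (F): F=GOGO U=WWOB R=WGWR D=RGYY L=BYOY
After move 3 (R): R=WWRG U=WOOO F=GGGY D=RBYR B=BRWB
After move 4 (F): F=GGYG U=WOYY R=OWOG D=RWYR L=BROB
After move 5 (R): R=OOGW U=WGYG F=GWYR D=RWYB B=YROB
After move 6 (F): F=YGRW U=WGBR R=YOGW D=GOYB L=BROW
After move 7 (F): F=RYWG U=WGWR R=BORW D=GYYB L=BGOO
Query 1: U[3] = R
Query 2: L[0] = B
Query 3: B[0] = Y
Query 4: D[1] = Y
Query 5: F[3] = G

Answer: R B Y Y G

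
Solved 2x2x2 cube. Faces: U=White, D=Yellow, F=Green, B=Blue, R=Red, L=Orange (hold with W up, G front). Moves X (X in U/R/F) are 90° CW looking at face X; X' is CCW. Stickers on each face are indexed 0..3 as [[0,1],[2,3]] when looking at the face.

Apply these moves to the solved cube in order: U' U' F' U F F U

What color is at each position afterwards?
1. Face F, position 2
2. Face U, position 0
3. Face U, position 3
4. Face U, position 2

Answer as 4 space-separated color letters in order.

After move 1 (U'): U=WWWW F=OOGG R=GGRR B=RRBB L=BBOO
After move 2 (U'): U=WWWW F=BBGG R=OORR B=GGBB L=RROO
After move 3 (F'): F=BGBG U=WWOR R=YOYR D=ROYY L=RWOW
After move 4 (U): U=OWRW F=YOBG R=GGYR B=RWBB L=BGOW
After move 5 (F): F=BYGO U=OWWG R=RGWR D=YGYY L=BROO
After move 6 (F): F=GBOY U=OWOR R=WGGR D=WRYY L=BYOG
After move 7 (U): U=OORW F=WGOY R=RWGR B=BYBB L=GBOG
Query 1: F[2] = O
Query 2: U[0] = O
Query 3: U[3] = W
Query 4: U[2] = R

Answer: O O W R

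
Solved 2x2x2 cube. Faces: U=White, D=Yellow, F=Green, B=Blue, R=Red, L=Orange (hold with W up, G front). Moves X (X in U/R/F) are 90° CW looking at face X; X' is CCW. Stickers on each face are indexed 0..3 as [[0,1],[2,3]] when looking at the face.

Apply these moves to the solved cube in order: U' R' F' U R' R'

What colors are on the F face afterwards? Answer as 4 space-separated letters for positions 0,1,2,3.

After move 1 (U'): U=WWWW F=OOGG R=GGRR B=RRBB L=BBOO
After move 2 (R'): R=GRGR U=WBWR F=OWGW D=YOYG B=YRYB
After move 3 (F'): F=WWOG U=WBGG R=ORYR D=BOYG L=BROW
After move 4 (U): U=GWGB F=OROG R=YRYR B=BRYB L=WWOW
After move 5 (R'): R=RRYY U=GYGB F=OWOB D=BRYG B=GROB
After move 6 (R'): R=RYRY U=GOGG F=OYOB D=BWYB B=GRRB
Query: F face = OYOB

Answer: O Y O B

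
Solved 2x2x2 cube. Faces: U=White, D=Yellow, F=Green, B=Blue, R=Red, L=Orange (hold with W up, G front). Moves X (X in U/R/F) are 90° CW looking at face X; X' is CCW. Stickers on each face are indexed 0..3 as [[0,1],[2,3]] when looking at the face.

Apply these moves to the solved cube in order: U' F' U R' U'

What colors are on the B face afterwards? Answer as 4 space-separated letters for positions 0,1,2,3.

After move 1 (U'): U=WWWW F=OOGG R=GGRR B=RRBB L=BBOO
After move 2 (F'): F=OGOG U=WWGR R=YGYR D=BOYY L=BWOW
After move 3 (U): U=GWRW F=YGOG R=RRYR B=BWBB L=OGOW
After move 4 (R'): R=RRRY U=GBRB F=YWOW D=BGYG B=YWOB
After move 5 (U'): U=BBGR F=OGOW R=YWRY B=RROB L=YWOW
Query: B face = RROB

Answer: R R O B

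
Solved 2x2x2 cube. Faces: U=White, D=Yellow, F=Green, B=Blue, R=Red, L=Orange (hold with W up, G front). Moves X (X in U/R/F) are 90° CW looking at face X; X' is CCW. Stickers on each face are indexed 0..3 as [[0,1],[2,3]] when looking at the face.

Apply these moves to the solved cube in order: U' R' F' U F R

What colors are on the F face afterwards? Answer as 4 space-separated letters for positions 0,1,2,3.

After move 1 (U'): U=WWWW F=OOGG R=GGRR B=RRBB L=BBOO
After move 2 (R'): R=GRGR U=WBWR F=OWGW D=YOYG B=YRYB
After move 3 (F'): F=WWOG U=WBGG R=ORYR D=BOYG L=BROW
After move 4 (U): U=GWGB F=OROG R=YRYR B=BRYB L=WWOW
After move 5 (F): F=OOGR U=GWWW R=GRBR D=YYYG L=WBOO
After move 6 (R): R=BGRR U=GOWR F=OYGG D=YYYB B=WRWB
Query: F face = OYGG

Answer: O Y G G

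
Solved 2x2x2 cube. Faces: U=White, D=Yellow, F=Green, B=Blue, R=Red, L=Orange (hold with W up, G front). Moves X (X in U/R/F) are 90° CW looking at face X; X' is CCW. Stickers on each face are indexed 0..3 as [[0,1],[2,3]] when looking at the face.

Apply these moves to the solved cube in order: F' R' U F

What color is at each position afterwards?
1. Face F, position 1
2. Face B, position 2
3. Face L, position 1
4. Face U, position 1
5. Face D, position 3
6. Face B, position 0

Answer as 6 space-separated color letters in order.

After move 1 (F'): F=GGGG U=WWRR R=YRYR D=OOYY L=OWOW
After move 2 (R'): R=RRYY U=WBRB F=GWGR D=OGYG B=YBOB
After move 3 (U): U=RWBB F=RRGR R=YBYY B=OWOB L=GWOW
After move 4 (F): F=GRRR U=RWWW R=BBBY D=YYYG L=GOOG
Query 1: F[1] = R
Query 2: B[2] = O
Query 3: L[1] = O
Query 4: U[1] = W
Query 5: D[3] = G
Query 6: B[0] = O

Answer: R O O W G O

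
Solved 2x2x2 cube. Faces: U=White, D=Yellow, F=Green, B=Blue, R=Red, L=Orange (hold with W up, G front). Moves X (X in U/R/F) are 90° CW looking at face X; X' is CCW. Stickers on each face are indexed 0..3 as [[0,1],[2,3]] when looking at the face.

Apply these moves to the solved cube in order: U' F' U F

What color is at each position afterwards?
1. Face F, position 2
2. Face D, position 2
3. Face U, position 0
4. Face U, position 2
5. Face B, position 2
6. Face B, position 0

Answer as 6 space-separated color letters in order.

After move 1 (U'): U=WWWW F=OOGG R=GGRR B=RRBB L=BBOO
After move 2 (F'): F=OGOG U=WWGR R=YGYR D=BOYY L=BWOW
After move 3 (U): U=GWRW F=YGOG R=RRYR B=BWBB L=OGOW
After move 4 (F): F=OYGG U=GWWG R=RRWR D=YRYY L=OBOO
Query 1: F[2] = G
Query 2: D[2] = Y
Query 3: U[0] = G
Query 4: U[2] = W
Query 5: B[2] = B
Query 6: B[0] = B

Answer: G Y G W B B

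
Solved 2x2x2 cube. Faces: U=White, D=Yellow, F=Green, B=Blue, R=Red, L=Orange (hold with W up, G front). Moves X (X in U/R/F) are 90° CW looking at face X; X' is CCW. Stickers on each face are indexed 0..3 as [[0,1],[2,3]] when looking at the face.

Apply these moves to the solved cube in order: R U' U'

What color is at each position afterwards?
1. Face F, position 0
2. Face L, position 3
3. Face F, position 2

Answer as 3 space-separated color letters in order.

After move 1 (R): R=RRRR U=WGWG F=GYGY D=YBYB B=WBWB
After move 2 (U'): U=GGWW F=OOGY R=GYRR B=RRWB L=WBOO
After move 3 (U'): U=GWGW F=WBGY R=OORR B=GYWB L=RROO
Query 1: F[0] = W
Query 2: L[3] = O
Query 3: F[2] = G

Answer: W O G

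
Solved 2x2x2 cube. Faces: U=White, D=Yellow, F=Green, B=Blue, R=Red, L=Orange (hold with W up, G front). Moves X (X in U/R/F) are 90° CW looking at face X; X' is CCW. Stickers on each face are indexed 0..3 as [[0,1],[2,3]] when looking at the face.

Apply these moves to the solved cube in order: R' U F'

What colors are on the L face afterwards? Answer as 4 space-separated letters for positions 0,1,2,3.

After move 1 (R'): R=RRRR U=WBWB F=GWGW D=YGYG B=YBYB
After move 2 (U): U=WWBB F=RRGW R=YBRR B=OOYB L=GWOO
After move 3 (F'): F=RWRG U=WWYR R=GBYR D=WOYG L=GBOB
Query: L face = GBOB

Answer: G B O B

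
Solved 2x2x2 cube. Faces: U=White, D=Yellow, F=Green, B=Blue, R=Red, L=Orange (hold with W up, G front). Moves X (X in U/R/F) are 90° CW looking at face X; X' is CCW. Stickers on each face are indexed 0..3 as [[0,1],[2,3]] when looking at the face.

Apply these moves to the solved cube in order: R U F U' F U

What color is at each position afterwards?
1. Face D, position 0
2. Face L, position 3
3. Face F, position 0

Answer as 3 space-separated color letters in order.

After move 1 (R): R=RRRR U=WGWG F=GYGY D=YBYB B=WBWB
After move 2 (U): U=WWGG F=RRGY R=WBRR B=OOWB L=GYOO
After move 3 (F): F=GRYR U=WWOY R=GBGR D=RWYB L=GYOB
After move 4 (U'): U=WYWO F=GYYR R=GRGR B=GBWB L=OOOB
After move 5 (F): F=YGRY U=WYBO R=WROR D=GGYB L=OROW
After move 6 (U): U=BWOY F=WRRY R=GBOR B=ORWB L=YGOW
Query 1: D[0] = G
Query 2: L[3] = W
Query 3: F[0] = W

Answer: G W W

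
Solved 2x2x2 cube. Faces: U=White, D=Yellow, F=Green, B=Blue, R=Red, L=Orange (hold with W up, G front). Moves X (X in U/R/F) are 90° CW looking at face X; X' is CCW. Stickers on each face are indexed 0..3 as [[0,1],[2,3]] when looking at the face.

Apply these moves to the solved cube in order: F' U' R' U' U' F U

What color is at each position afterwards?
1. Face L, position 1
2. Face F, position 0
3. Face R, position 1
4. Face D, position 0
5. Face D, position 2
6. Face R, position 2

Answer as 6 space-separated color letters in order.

Answer: Y B R G Y W

Derivation:
After move 1 (F'): F=GGGG U=WWRR R=YRYR D=OOYY L=OWOW
After move 2 (U'): U=WRWR F=OWGG R=GGYR B=YRBB L=BBOW
After move 3 (R'): R=GRGY U=WBWY F=ORGR D=OWYG B=YROB
After move 4 (U'): U=BYWW F=BBGR R=ORGY B=GROB L=YROW
After move 5 (U'): U=YWBW F=YRGR R=BBGY B=OROB L=GROW
After move 6 (F): F=GYRR U=YWWR R=BBWY D=GBYG L=GOOW
After move 7 (U): U=WYRW F=BBRR R=ORWY B=GOOB L=GYOW
Query 1: L[1] = Y
Query 2: F[0] = B
Query 3: R[1] = R
Query 4: D[0] = G
Query 5: D[2] = Y
Query 6: R[2] = W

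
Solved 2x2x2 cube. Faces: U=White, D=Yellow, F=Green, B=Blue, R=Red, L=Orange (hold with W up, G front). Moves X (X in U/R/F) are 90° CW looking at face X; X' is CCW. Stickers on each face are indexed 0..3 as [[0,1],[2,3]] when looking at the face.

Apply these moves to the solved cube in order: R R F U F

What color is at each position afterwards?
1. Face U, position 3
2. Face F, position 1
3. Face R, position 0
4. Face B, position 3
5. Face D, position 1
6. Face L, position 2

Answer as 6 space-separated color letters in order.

Answer: G W O B G O

Derivation:
After move 1 (R): R=RRRR U=WGWG F=GYGY D=YBYB B=WBWB
After move 2 (R): R=RRRR U=WYWY F=GBGB D=YWYW B=GBGB
After move 3 (F): F=GGBB U=WYOO R=WRYR D=RRYW L=OYOW
After move 4 (U): U=OWOY F=WRBB R=GBYR B=OYGB L=GGOW
After move 5 (F): F=BWBR U=OWWG R=OBYR D=YGYW L=GROR
Query 1: U[3] = G
Query 2: F[1] = W
Query 3: R[0] = O
Query 4: B[3] = B
Query 5: D[1] = G
Query 6: L[2] = O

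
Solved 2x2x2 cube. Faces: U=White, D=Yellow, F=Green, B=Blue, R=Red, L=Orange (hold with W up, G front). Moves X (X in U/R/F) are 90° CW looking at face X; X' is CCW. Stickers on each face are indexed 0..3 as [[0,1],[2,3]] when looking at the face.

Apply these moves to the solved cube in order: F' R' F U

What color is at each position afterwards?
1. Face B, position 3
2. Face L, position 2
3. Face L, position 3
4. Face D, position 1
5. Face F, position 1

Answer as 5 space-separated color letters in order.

Answer: B O G R R

Derivation:
After move 1 (F'): F=GGGG U=WWRR R=YRYR D=OOYY L=OWOW
After move 2 (R'): R=RRYY U=WBRB F=GWGR D=OGYG B=YBOB
After move 3 (F): F=GGRW U=WBWW R=RRBY D=YRYG L=OOOG
After move 4 (U): U=WWWB F=RRRW R=YBBY B=OOOB L=GGOG
Query 1: B[3] = B
Query 2: L[2] = O
Query 3: L[3] = G
Query 4: D[1] = R
Query 5: F[1] = R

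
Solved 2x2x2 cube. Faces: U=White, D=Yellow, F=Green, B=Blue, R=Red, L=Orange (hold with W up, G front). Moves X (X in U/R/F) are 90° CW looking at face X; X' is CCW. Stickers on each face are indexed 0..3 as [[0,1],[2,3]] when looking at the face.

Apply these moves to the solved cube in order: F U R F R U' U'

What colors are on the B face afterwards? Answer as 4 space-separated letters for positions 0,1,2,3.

After move 1 (F): F=GGGG U=WWOO R=WRWR D=RRYY L=OYOY
After move 2 (U): U=OWOW F=WRGG R=BBWR B=OYBB L=GGOY
After move 3 (R): R=WBRB U=OROG F=WRGY D=RBYO B=WYWB
After move 4 (F): F=GWYR U=ORYG R=OBGB D=RWYO L=GROB
After move 5 (R): R=GOBB U=OWYR F=GWYO D=RWYW B=GYRB
After move 6 (U'): U=WROY F=GRYO R=GWBB B=GORB L=GYOB
After move 7 (U'): U=RYWO F=GYYO R=GRBB B=GWRB L=GOOB
Query: B face = GWRB

Answer: G W R B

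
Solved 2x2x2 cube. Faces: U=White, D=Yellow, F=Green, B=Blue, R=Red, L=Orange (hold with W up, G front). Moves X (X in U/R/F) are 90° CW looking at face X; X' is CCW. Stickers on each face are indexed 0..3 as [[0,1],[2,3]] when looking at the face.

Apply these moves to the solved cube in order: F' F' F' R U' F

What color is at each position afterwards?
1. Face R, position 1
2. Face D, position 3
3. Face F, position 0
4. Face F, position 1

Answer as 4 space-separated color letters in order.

After move 1 (F'): F=GGGG U=WWRR R=YRYR D=OOYY L=OWOW
After move 2 (F'): F=GGGG U=WWYY R=OROR D=WWYY L=OROR
After move 3 (F'): F=GGGG U=WWOO R=WRWR D=RRYY L=OYOY
After move 4 (R): R=WWRR U=WGOG F=GRGY D=RBYB B=OBWB
After move 5 (U'): U=GGWO F=OYGY R=GRRR B=WWWB L=OBOY
After move 6 (F): F=GOYY U=GGYB R=WROR D=RGYB L=OROB
Query 1: R[1] = R
Query 2: D[3] = B
Query 3: F[0] = G
Query 4: F[1] = O

Answer: R B G O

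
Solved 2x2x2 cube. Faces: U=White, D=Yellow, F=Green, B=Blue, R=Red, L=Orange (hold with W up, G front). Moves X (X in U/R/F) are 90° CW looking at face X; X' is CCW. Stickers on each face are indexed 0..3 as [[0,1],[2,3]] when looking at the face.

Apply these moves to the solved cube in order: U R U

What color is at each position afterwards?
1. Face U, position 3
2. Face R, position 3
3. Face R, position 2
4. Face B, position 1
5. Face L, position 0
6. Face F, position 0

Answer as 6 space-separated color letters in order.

Answer: R B R G R R

Derivation:
After move 1 (U): U=WWWW F=RRGG R=BBRR B=OOBB L=GGOO
After move 2 (R): R=RBRB U=WRWG F=RYGY D=YBYO B=WOWB
After move 3 (U): U=WWGR F=RBGY R=WORB B=GGWB L=RYOO
Query 1: U[3] = R
Query 2: R[3] = B
Query 3: R[2] = R
Query 4: B[1] = G
Query 5: L[0] = R
Query 6: F[0] = R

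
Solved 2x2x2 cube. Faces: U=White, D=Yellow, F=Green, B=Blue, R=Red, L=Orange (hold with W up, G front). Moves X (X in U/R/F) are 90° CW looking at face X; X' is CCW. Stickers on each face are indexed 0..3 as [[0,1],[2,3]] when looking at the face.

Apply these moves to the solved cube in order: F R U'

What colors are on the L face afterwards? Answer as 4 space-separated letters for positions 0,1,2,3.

After move 1 (F): F=GGGG U=WWOO R=WRWR D=RRYY L=OYOY
After move 2 (R): R=WWRR U=WGOG F=GRGY D=RBYB B=OBWB
After move 3 (U'): U=GGWO F=OYGY R=GRRR B=WWWB L=OBOY
Query: L face = OBOY

Answer: O B O Y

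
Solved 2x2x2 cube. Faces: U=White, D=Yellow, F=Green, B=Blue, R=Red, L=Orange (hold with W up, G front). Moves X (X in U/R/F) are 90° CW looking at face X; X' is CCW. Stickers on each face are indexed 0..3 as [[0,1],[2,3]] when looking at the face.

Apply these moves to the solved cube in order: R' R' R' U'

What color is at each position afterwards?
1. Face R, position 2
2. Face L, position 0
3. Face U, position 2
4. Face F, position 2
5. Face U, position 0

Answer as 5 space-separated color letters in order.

Answer: R W W G G

Derivation:
After move 1 (R'): R=RRRR U=WBWB F=GWGW D=YGYG B=YBYB
After move 2 (R'): R=RRRR U=WYWY F=GBGB D=YWYW B=GBGB
After move 3 (R'): R=RRRR U=WGWG F=GYGY D=YBYB B=WBWB
After move 4 (U'): U=GGWW F=OOGY R=GYRR B=RRWB L=WBOO
Query 1: R[2] = R
Query 2: L[0] = W
Query 3: U[2] = W
Query 4: F[2] = G
Query 5: U[0] = G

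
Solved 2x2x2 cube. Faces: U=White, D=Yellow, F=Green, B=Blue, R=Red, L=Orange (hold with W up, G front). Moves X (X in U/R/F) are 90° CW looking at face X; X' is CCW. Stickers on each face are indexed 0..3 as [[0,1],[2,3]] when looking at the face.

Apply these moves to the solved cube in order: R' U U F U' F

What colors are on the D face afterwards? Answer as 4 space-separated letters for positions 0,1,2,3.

After move 1 (R'): R=RRRR U=WBWB F=GWGW D=YGYG B=YBYB
After move 2 (U): U=WWBB F=RRGW R=YBRR B=OOYB L=GWOO
After move 3 (U): U=BWBW F=YBGW R=OORR B=GWYB L=RROO
After move 4 (F): F=GYWB U=BWOR R=BOWR D=ROYG L=RYOG
After move 5 (U'): U=WRBO F=RYWB R=GYWR B=BOYB L=GWOG
After move 6 (F): F=WRBY U=WRGW R=BYOR D=WGYG L=GROO
Query: D face = WGYG

Answer: W G Y G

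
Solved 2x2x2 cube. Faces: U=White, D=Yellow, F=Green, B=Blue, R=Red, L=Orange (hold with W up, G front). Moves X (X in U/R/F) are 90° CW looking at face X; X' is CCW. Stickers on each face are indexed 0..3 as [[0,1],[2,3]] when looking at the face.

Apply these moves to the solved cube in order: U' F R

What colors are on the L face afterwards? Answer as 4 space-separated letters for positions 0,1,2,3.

Answer: B Y O Y

Derivation:
After move 1 (U'): U=WWWW F=OOGG R=GGRR B=RRBB L=BBOO
After move 2 (F): F=GOGO U=WWOB R=WGWR D=RGYY L=BYOY
After move 3 (R): R=WWRG U=WOOO F=GGGY D=RBYR B=BRWB
Query: L face = BYOY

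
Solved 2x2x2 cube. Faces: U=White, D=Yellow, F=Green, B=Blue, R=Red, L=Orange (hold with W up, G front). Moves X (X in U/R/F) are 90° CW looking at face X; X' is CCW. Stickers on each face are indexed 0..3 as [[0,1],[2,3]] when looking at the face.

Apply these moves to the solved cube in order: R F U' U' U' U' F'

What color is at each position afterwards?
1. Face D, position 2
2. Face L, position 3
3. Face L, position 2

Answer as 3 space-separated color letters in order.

Answer: Y O O

Derivation:
After move 1 (R): R=RRRR U=WGWG F=GYGY D=YBYB B=WBWB
After move 2 (F): F=GGYY U=WGOO R=WRGR D=RRYB L=OYOB
After move 3 (U'): U=GOWO F=OYYY R=GGGR B=WRWB L=WBOB
After move 4 (U'): U=OOGW F=WBYY R=OYGR B=GGWB L=WROB
After move 5 (U'): U=OWOG F=WRYY R=WBGR B=OYWB L=GGOB
After move 6 (U'): U=WGOO F=GGYY R=WRGR B=WBWB L=OYOB
After move 7 (F'): F=GYGY U=WGWG R=RRRR D=YBYB L=OOOO
Query 1: D[2] = Y
Query 2: L[3] = O
Query 3: L[2] = O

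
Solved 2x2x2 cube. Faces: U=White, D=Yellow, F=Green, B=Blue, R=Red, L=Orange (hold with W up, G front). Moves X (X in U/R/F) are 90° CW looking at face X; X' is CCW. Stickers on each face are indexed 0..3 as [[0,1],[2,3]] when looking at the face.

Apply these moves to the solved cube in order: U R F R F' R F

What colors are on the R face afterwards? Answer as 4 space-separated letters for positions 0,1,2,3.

After move 1 (U): U=WWWW F=RRGG R=BBRR B=OOBB L=GGOO
After move 2 (R): R=RBRB U=WRWG F=RYGY D=YBYO B=WOWB
After move 3 (F): F=GRYY U=WROG R=WBGB D=RRYO L=GYOB
After move 4 (R): R=GWBB U=WROY F=GRYO D=RWYW B=GORB
After move 5 (F'): F=ROGY U=WRGB R=WWRB D=YBYW L=GYOO
After move 6 (R): R=RWBW U=WOGY F=RBGW D=YRYG B=BORB
After move 7 (F): F=GRWB U=WOOY R=GWYW D=BRYG L=GYOR
Query: R face = GWYW

Answer: G W Y W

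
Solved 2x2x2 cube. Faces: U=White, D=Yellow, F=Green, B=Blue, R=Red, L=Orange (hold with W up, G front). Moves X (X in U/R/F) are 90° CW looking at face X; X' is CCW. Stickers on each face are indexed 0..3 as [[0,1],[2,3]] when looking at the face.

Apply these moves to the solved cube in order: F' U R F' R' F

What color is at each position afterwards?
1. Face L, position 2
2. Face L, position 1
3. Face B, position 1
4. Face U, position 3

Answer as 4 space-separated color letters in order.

Answer: O G W G

Derivation:
After move 1 (F'): F=GGGG U=WWRR R=YRYR D=OOYY L=OWOW
After move 2 (U): U=RWRW F=YRGG R=BBYR B=OWBB L=GGOW
After move 3 (R): R=YBRB U=RRRG F=YOGY D=OBYO B=WWWB
After move 4 (F'): F=OYYG U=RRYR R=BBOB D=GWYO L=GGOR
After move 5 (R'): R=BBBO U=RWYW F=ORYR D=GYYG B=OWWB
After move 6 (F): F=YORR U=RWRG R=YBWO D=BBYG L=GGOY
Query 1: L[2] = O
Query 2: L[1] = G
Query 3: B[1] = W
Query 4: U[3] = G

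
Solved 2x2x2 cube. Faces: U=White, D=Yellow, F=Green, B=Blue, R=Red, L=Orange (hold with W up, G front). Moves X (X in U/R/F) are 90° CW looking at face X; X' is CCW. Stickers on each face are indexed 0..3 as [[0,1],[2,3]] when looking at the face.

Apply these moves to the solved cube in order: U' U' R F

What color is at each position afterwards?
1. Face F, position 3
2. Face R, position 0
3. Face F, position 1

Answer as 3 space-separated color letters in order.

Answer: Y W B

Derivation:
After move 1 (U'): U=WWWW F=OOGG R=GGRR B=RRBB L=BBOO
After move 2 (U'): U=WWWW F=BBGG R=OORR B=GGBB L=RROO
After move 3 (R): R=RORO U=WBWG F=BYGY D=YBYG B=WGWB
After move 4 (F): F=GBYY U=WBOR R=WOGO D=RRYG L=RYOB
Query 1: F[3] = Y
Query 2: R[0] = W
Query 3: F[1] = B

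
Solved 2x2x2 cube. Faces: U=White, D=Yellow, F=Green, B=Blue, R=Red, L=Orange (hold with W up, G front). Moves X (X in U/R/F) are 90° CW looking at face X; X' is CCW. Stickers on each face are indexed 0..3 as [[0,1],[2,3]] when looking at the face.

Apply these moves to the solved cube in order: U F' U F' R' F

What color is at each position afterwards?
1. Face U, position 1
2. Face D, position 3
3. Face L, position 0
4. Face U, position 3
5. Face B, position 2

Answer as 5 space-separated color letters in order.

After move 1 (U): U=WWWW F=RRGG R=BBRR B=OOBB L=GGOO
After move 2 (F'): F=RGRG U=WWBR R=YBYR D=GOYY L=GWOW
After move 3 (U): U=BWRW F=YBRG R=OOYR B=GWBB L=RGOW
After move 4 (F'): F=BGYR U=BWOY R=OOGR D=GWYY L=RWOR
After move 5 (R'): R=OROG U=BBOG F=BWYY D=GGYR B=YWWB
After move 6 (F): F=YBYW U=BBRW R=ORGG D=OOYR L=RGOG
Query 1: U[1] = B
Query 2: D[3] = R
Query 3: L[0] = R
Query 4: U[3] = W
Query 5: B[2] = W

Answer: B R R W W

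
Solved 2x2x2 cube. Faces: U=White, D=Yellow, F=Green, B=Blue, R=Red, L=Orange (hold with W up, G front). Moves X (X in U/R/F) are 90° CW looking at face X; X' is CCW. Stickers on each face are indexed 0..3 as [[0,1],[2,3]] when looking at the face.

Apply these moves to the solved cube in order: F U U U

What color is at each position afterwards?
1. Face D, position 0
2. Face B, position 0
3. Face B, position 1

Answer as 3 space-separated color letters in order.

Answer: R W R

Derivation:
After move 1 (F): F=GGGG U=WWOO R=WRWR D=RRYY L=OYOY
After move 2 (U): U=OWOW F=WRGG R=BBWR B=OYBB L=GGOY
After move 3 (U): U=OOWW F=BBGG R=OYWR B=GGBB L=WROY
After move 4 (U): U=WOWO F=OYGG R=GGWR B=WRBB L=BBOY
Query 1: D[0] = R
Query 2: B[0] = W
Query 3: B[1] = R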